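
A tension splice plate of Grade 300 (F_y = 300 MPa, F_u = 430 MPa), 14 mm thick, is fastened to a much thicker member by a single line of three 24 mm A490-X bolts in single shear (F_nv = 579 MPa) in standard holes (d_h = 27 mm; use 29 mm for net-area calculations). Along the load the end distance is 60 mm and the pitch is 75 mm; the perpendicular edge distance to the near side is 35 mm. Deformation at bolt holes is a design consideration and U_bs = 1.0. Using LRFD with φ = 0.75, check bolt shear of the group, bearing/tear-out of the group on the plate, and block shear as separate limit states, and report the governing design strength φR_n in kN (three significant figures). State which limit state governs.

Bolt shear: A_b = π·24²/4 = 452.4 mm²; R_n = 579 × 452.4 × 3 × 1 / 1000 = 785.8 kN → 0.75 × 785.8 = 589 kN.
Bearing: edge l_c = 46.5, r_n = 335.9 kN; interior l_c = 48, r_n = 346.8 kN; R_n = 335.9 + 2·346.8 = 1029 kN → 772 kN.
Block shear: A_gv = 2940, A_nv = 1925, A_nt = 287 mm²; R_n = min(0.6F_uA_nv, 0.6F_yA_gv) + U_bs·F_u·A_nt = 620.1 kN → 465 kN.
Block shear governs: 465 kN.

465 kN (block shear governs)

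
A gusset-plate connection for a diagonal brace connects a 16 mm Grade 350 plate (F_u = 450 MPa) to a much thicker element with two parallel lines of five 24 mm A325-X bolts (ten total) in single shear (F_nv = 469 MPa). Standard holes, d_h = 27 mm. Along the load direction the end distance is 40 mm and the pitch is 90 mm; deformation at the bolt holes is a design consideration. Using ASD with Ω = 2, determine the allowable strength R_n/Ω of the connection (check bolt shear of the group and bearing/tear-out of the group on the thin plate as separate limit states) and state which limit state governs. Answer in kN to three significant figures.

1060 kN (bolt shear governs)

Bolt shear: A_b = π·24²/4 = 452.4 mm²; R_n = 469 × 452.4 × 10 × 1 / 1000 = 2122 kN → 2122 / 2 = 1060 kN.
Bearing (1.2 l_c t F_u ≤ 2.4 d t F_u): upper limit = 2.4·24·16·450 / 1000 = 414.7 kN.
  Edge l_c = 40 − 27/2 = 26.5 → r_n = 229 kN; interior l_c = 90 − 27 = 63 → r_n = 414.7 kN.
  R_n,bearing = 2·229 + 8·414.7 = 3776 kN → 3776 / 2 = 1890 kN.
Bolt shear governs: 1060 kN.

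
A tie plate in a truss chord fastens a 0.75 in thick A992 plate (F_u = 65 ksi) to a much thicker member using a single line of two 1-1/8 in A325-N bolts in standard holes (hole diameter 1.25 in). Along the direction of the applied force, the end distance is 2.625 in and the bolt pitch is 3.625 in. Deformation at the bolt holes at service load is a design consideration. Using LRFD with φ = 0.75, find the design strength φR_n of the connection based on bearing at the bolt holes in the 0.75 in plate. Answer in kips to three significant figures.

Per bolt r_n = 1.2 l_c t F_u ≤ 2.4 d t F_u; upper limit = 2.4 × 1.125 × 0.75 × 65 = 131.6 kips.
Edge bolt: l_c = 2.625 − 1.25/2 = 2 in → 1.2 × 2 × 0.75 × 65 = 117 → r_n = 117 kips.
Interior bolts: l_c = 3.625 − 1.25 = 2.375 in → 1.2 × 2.375 × 0.75 × 65 = 138.9 → r_n = 131.6 kips.
R_n = 1 × 117 + 1 × 131.6 = 248.6 kips.
Design strength φR_n = 0.75 × 248.6 = 186 kips.

186 kips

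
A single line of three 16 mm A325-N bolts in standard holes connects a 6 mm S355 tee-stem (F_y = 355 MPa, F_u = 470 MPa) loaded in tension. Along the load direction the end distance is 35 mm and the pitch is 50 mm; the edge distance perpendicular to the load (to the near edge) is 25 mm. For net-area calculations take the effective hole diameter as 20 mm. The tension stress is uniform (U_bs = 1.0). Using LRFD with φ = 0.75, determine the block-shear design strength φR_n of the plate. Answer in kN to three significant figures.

140 kN

Shear plane L_v = 35 + 2·50 = 135 mm; A_gv = 135 × 6 = 810 mm².
A_nv = (135 − 2.5·20) × 6 = 510 mm².
A_nt = (25 − 0.5·20) × 6 = 90 mm².
0.6 F_u A_nv = 143.8 kN; 0.6 F_y A_gv = 172.5 kN → shear rupture governs the shear term.
R_n = 143.8 + 1.0 × 470 × 90 / 1000 = 186.1 kN.
Design strength φR_n = 0.75 × 186.1 = 140 kN.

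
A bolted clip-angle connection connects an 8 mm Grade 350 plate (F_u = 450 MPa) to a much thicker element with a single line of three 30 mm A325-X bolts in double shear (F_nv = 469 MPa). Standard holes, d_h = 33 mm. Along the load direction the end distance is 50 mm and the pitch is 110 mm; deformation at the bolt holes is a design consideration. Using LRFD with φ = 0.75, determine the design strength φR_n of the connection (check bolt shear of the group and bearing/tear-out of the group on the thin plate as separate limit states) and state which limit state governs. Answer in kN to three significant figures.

Bolt shear: A_b = π·30²/4 = 706.9 mm²; R_n = 469 × 706.9 × 3 × 2 / 1000 = 1989 kN → 0.75 × 1989 = 1490 kN.
Bearing (1.2 l_c t F_u ≤ 2.4 d t F_u): upper limit = 2.4·30·8·450 / 1000 = 259.2 kN.
  Edge l_c = 50 − 33/2 = 33.5 → r_n = 144.7 kN; interior l_c = 110 − 33 = 77 → r_n = 259.2 kN.
  R_n,bearing = 1·144.7 + 2·259.2 = 663.1 kN → 0.75 × 663.1 = 497 kN.
Bearing governs: 497 kN.

497 kN (bearing governs)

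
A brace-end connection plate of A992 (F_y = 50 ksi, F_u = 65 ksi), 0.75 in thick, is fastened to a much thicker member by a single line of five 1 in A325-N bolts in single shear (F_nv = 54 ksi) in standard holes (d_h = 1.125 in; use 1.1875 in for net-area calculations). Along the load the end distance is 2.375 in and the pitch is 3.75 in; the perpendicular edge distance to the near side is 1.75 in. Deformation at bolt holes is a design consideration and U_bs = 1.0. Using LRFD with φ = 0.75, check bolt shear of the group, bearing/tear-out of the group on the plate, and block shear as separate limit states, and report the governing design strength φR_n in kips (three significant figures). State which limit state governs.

159 kips (bolt shear governs)

Bolt shear: A_b = π·1²/4 = 0.7854 in²; R_n = 54 × 0.7854 × 5 × 1 = 212.1 kips → 0.75 × 212.1 = 159 kips.
Bearing: edge l_c = 1.812, r_n = 106 kips; interior l_c = 2.625, r_n = 117 kips; R_n = 106 + 4·117 = 574 kips → 431 kips.
Block shear: A_gv = 13.03, A_nv = 9.023, A_nt = 0.8672 in²; R_n = min(0.6F_uA_nv, 0.6F_yA_gv) + U_bs·F_u·A_nt = 408.3 kips → 306 kips.
Bolt shear governs: 159 kips.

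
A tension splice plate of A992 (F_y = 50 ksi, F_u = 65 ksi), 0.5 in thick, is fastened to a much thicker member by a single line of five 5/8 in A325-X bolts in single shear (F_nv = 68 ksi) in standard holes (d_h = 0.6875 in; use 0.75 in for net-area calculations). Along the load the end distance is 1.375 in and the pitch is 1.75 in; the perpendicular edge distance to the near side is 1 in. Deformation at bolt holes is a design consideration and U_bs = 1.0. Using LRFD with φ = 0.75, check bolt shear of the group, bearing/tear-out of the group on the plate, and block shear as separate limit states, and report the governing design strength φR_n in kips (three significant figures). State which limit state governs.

78.2 kips (bolt shear governs)

Bolt shear: A_b = π·0.625²/4 = 0.3068 in²; R_n = 68 × 0.3068 × 5 × 1 = 104.3 kips → 0.75 × 104.3 = 78.2 kips.
Bearing: edge l_c = 1.031, r_n = 40.22 kips; interior l_c = 1.062, r_n = 41.44 kips; R_n = 40.22 + 4·41.44 = 206 kips → 154 kips.
Block shear: A_gv = 4.188, A_nv = 2.5, A_nt = 0.3125 in²; R_n = min(0.6F_uA_nv, 0.6F_yA_gv) + U_bs·F_u·A_nt = 117.8 kips → 88.4 kips.
Bolt shear governs: 78.2 kips.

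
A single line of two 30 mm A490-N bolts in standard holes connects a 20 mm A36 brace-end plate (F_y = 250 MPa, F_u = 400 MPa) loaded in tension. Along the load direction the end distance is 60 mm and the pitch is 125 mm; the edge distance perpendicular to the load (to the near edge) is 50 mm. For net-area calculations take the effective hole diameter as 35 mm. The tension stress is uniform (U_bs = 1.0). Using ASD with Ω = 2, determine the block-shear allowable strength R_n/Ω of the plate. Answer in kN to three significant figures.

Shear plane L_v = 60 + 1·125 = 185 mm; A_gv = 185 × 20 = 3700 mm².
A_nv = (185 − 1.5·35) × 20 = 2650 mm².
A_nt = (50 − 0.5·35) × 20 = 650 mm².
0.6 F_u A_nv = 636 kN; 0.6 F_y A_gv = 555 kN → shear yielding governs the shear term.
R_n = 555 + 1.0 × 400 × 650 / 1000 = 815 kN.
Allowable strength R_n/Ω = 815 / 2 = 408 kN.

408 kN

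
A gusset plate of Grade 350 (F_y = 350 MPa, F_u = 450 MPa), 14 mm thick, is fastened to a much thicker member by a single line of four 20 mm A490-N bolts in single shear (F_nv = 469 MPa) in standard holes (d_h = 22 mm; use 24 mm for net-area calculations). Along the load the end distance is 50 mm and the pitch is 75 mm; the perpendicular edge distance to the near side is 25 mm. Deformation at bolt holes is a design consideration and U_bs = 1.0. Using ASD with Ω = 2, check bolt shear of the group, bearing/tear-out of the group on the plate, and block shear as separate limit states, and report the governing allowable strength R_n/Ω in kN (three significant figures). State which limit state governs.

Bolt shear: A_b = π·20²/4 = 314.2 mm²; R_n = 469 × 314.2 × 4 × 1 / 1000 = 589.4 kN → 589.4 / 2 = 295 kN.
Bearing: edge l_c = 39, r_n = 294.8 kN; interior l_c = 53, r_n = 302.4 kN; R_n = 294.8 + 3·302.4 = 1202 kN → 601 kN.
Block shear: A_gv = 3850, A_nv = 2674, A_nt = 182 mm²; R_n = min(0.6F_uA_nv, 0.6F_yA_gv) + U_bs·F_u·A_nt = 803.9 kN → 402 kN.
Bolt shear governs: 295 kN.

295 kN (bolt shear governs)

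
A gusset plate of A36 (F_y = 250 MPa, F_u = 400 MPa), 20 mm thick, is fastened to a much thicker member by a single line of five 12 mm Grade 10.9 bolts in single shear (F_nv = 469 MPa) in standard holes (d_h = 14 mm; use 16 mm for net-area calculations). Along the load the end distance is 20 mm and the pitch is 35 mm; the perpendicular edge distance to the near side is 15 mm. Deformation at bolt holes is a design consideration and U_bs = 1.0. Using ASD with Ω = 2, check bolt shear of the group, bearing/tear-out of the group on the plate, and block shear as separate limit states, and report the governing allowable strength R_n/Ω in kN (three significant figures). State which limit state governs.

133 kN (bolt shear governs)

Bolt shear: A_b = π·12²/4 = 113.1 mm²; R_n = 469 × 113.1 × 5 × 1 / 1000 = 265.2 kN → 265.2 / 2 = 133 kN.
Bearing: edge l_c = 13, r_n = 124.8 kN; interior l_c = 21, r_n = 201.6 kN; R_n = 124.8 + 4·201.6 = 931.2 kN → 466 kN.
Block shear: A_gv = 3200, A_nv = 1760, A_nt = 140 mm²; R_n = min(0.6F_uA_nv, 0.6F_yA_gv) + U_bs·F_u·A_nt = 478.4 kN → 239 kN.
Bolt shear governs: 133 kN.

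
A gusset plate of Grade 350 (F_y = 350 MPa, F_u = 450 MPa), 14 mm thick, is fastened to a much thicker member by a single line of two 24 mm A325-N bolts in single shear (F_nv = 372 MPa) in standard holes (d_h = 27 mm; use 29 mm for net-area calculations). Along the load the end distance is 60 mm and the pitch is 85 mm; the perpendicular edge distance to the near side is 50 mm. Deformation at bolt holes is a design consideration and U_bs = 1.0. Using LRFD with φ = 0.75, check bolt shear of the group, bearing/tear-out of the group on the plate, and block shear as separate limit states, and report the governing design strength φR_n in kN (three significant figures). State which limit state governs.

252 kN (bolt shear governs)

Bolt shear: A_b = π·24²/4 = 452.4 mm²; R_n = 372 × 452.4 × 2 × 1 / 1000 = 336.6 kN → 0.75 × 336.6 = 252 kN.
Bearing: edge l_c = 46.5, r_n = 351.5 kN; interior l_c = 58, r_n = 362.9 kN; R_n = 351.5 + 1·362.9 = 714.4 kN → 536 kN.
Block shear: A_gv = 2030, A_nv = 1421, A_nt = 497 mm²; R_n = min(0.6F_uA_nv, 0.6F_yA_gv) + U_bs·F_u·A_nt = 607.3 kN → 455 kN.
Bolt shear governs: 252 kN.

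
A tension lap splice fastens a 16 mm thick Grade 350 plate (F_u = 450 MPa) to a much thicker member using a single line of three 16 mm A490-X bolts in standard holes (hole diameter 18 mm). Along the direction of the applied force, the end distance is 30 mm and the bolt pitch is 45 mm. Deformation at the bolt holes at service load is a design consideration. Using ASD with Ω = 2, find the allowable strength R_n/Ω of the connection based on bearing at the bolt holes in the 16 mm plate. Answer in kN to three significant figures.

Per bolt r_n = 1.2 l_c t F_u ≤ 2.4 d t F_u; upper limit = 2.4 × 16 × 16 × 450 / 1000 = 276.5 kN.
Edge bolt: l_c = 30 − 18/2 = 21 mm → 1.2 × 21 × 16 × 450 / 1000 = 181.4 → r_n = 181.4 kN.
Interior bolts: l_c = 45 − 18 = 27 mm → 1.2 × 27 × 16 × 450 / 1000 = 233.3 → r_n = 233.3 kN.
R_n = 1 × 181.4 + 2 × 233.3 = 648 kN.
Allowable strength R_n/Ω = 648 / 2 = 324 kN.

324 kN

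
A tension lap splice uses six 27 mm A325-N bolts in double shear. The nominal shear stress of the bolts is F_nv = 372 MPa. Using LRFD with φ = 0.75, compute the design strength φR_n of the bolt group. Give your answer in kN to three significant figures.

1920 kN

A_b = π × 27² / 4 = 572.6 mm².
R_n = F_nv · A_b · n · n_s = 372 × 572.6 × 6 × 2 / 1000 = 2556 kN.
Design strength φR_n = 0.75 × 2556 = 1920 kN.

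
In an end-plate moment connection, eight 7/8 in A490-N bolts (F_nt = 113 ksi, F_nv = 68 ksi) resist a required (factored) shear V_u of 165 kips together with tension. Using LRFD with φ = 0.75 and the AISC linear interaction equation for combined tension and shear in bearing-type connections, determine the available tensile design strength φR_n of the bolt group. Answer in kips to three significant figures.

A_b = π·0.875²/4 = 0.6013 in²; f_rv = 165 / (8 × 0.6013) = 34.3 ksi.
F'_nt = 1.3 F_nt − (F_nt / φF_nv) f_rv = 1.3·113 − (113/(0.75·68))·34.3 = 70.9 ksi, capped at F_nt → F'_nt = 70.9 ksi.
R_n = F'_nt · A_b · n = 70.9 × 0.6013 × 8 = 341.1 kips.
Design strength φR_n = 0.75 × 341.1 = 256 kips.

256 kips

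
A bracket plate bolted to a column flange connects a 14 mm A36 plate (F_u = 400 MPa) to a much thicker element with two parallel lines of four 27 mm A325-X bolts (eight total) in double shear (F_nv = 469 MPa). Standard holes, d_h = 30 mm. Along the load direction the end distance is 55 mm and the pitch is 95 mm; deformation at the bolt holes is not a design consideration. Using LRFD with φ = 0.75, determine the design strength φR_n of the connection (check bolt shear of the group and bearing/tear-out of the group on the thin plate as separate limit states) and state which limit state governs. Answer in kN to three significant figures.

Bolt shear: A_b = π·27²/4 = 572.6 mm²; R_n = 469 × 572.6 × 8 × 2 / 1000 = 4296 kN → 0.75 × 4296 = 3220 kN.
Bearing (1.5 l_c t F_u ≤ 3.0 d t F_u): upper limit = 3.0·27·14·400 / 1000 = 453.6 kN.
  Edge l_c = 55 − 30/2 = 40 → r_n = 336 kN; interior l_c = 95 − 30 = 65 → r_n = 453.6 kN.
  R_n,bearing = 2·336 + 6·453.6 = 3394 kN → 0.75 × 3394 = 2550 kN.
Bearing governs: 2550 kN.

2550 kN (bearing governs)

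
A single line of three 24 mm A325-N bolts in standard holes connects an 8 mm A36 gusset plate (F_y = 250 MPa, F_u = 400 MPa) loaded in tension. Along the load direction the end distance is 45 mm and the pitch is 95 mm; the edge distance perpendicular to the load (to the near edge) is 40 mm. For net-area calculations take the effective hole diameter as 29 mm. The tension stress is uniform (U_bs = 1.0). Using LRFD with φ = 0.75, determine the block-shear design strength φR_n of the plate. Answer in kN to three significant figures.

273 kN

Shear plane L_v = 45 + 2·95 = 235 mm; A_gv = 235 × 8 = 1880 mm².
A_nv = (235 − 2.5·29) × 8 = 1300 mm².
A_nt = (40 − 0.5·29) × 8 = 204 mm².
0.6 F_u A_nv = 312 kN; 0.6 F_y A_gv = 282 kN → shear yielding governs the shear term.
R_n = 282 + 1.0 × 400 × 204 / 1000 = 363.6 kN.
Design strength φR_n = 0.75 × 363.6 = 273 kN.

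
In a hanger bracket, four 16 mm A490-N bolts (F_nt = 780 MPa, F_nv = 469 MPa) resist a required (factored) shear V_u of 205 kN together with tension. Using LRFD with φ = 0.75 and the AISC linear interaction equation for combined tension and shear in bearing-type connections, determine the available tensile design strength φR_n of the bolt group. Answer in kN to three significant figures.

A_b = π·16²/4 = 201.1 mm²; f_rv = 205 × 1000 / (4 × 201.1) = 254.9 MPa.
F'_nt = 1.3 F_nt − (F_nt / φF_nv) f_rv = 1.3·780 − (780/(0.75·469))·254.9 = 448.8 MPa, capped at F_nt → F'_nt = 448.8 MPa.
R_n = F'_nt · A_b · n = 448.8 × 201.1 × 4 / 1000 = 360.9 kN.
Design strength φR_n = 0.75 × 360.9 = 271 kN.

271 kN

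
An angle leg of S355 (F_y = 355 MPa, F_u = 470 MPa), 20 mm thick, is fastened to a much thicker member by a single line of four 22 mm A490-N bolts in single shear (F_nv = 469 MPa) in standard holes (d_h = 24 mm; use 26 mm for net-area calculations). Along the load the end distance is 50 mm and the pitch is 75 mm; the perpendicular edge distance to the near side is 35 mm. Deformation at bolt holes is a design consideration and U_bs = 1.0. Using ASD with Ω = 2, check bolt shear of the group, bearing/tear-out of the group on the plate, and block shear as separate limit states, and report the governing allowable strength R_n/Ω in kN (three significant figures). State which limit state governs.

357 kN (bolt shear governs)

Bolt shear: A_b = π·22²/4 = 380.1 mm²; R_n = 469 × 380.1 × 4 × 1 / 1000 = 713.1 kN → 713.1 / 2 = 357 kN.
Bearing: edge l_c = 38, r_n = 428.6 kN; interior l_c = 51, r_n = 496.3 kN; R_n = 428.6 + 3·496.3 = 1918 kN → 959 kN.
Block shear: A_gv = 5500, A_nv = 3680, A_nt = 440 mm²; R_n = min(0.6F_uA_nv, 0.6F_yA_gv) + U_bs·F_u·A_nt = 1245 kN → 622 kN.
Bolt shear governs: 357 kN.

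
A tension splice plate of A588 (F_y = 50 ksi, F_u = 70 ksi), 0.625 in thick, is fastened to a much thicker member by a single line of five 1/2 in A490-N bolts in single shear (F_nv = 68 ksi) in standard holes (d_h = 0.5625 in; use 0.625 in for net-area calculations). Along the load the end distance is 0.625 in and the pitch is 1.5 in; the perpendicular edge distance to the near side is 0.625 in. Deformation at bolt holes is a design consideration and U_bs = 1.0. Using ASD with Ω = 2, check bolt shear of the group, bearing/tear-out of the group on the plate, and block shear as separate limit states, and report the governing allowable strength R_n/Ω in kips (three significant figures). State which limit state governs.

Bolt shear: A_b = π·0.5²/4 = 0.1963 in²; R_n = 68 × 0.1963 × 5 × 1 = 66.76 kips → 66.76 / 2 = 33.4 kips.
Bearing: edge l_c = 0.3438, r_n = 18.05 kips; interior l_c = 0.9375, r_n = 49.22 kips; R_n = 18.05 + 4·49.22 = 214.9 kips → 107 kips.
Block shear: A_gv = 4.141, A_nv = 2.383, A_nt = 0.1953 in²; R_n = min(0.6F_uA_nv, 0.6F_yA_gv) + U_bs·F_u·A_nt = 113.8 kips → 56.9 kips.
Bolt shear governs: 33.4 kips.

33.4 kips (bolt shear governs)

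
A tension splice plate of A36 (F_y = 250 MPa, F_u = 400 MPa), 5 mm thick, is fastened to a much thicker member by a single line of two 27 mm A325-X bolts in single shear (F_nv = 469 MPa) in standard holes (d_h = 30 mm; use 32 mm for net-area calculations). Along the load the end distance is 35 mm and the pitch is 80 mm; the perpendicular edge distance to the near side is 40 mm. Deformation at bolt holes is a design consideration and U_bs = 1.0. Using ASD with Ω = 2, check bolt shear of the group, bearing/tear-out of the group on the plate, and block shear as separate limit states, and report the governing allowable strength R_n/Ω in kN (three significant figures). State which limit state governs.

Bolt shear: A_b = π·27²/4 = 572.6 mm²; R_n = 469 × 572.6 × 2 × 1 / 1000 = 537.1 kN → 537.1 / 2 = 269 kN.
Bearing: edge l_c = 20, r_n = 48 kN; interior l_c = 50, r_n = 120 kN; R_n = 48 + 1·120 = 168 kN → 84 kN.
Block shear: A_gv = 575, A_nv = 335, A_nt = 120 mm²; R_n = min(0.6F_uA_nv, 0.6F_yA_gv) + U_bs·F_u·A_nt = 128.4 kN → 64.2 kN.
Block shear governs: 64.2 kN.

64.2 kN (block shear governs)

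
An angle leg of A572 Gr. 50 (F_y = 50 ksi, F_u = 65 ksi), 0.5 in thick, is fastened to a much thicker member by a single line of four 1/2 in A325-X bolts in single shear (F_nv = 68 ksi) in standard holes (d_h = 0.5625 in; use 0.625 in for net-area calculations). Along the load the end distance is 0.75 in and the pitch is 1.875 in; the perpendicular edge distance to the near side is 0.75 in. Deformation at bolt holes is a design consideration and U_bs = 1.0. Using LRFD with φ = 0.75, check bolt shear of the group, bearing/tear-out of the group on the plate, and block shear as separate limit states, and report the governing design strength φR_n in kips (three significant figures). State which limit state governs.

Bolt shear: A_b = π·0.5²/4 = 0.1963 in²; R_n = 68 × 0.1963 × 4 × 1 = 53.41 kips → 0.75 × 53.41 = 40.1 kips.
Bearing: edge l_c = 0.4688, r_n = 18.28 kips; interior l_c = 1.312, r_n = 39 kips; R_n = 18.28 + 3·39 = 135.3 kips → 101 kips.
Block shear: A_gv = 3.188, A_nv = 2.094, A_nt = 0.2188 in²; R_n = min(0.6F_uA_nv, 0.6F_yA_gv) + U_bs·F_u·A_nt = 95.88 kips → 71.9 kips.
Bolt shear governs: 40.1 kips.

40.1 kips (bolt shear governs)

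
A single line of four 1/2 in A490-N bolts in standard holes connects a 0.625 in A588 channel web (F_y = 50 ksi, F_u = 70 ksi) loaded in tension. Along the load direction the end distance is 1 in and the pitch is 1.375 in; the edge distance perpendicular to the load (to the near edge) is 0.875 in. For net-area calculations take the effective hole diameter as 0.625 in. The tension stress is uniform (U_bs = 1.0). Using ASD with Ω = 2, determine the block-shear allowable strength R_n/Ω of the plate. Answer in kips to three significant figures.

50.9 kips

Shear plane L_v = 1 + 3·1.375 = 5.125 in; A_gv = 5.125 × 0.625 = 3.203 in².
A_nv = (5.125 − 3.5·0.625) × 0.625 = 1.836 in².
A_nt = (0.875 − 0.5·0.625) × 0.625 = 0.3516 in².
0.6 F_u A_nv = 77.11 kips; 0.6 F_y A_gv = 96.09 kips → shear rupture governs the shear term.
R_n = 77.11 + 1.0 × 70 × 0.3516 = 101.7 kips.
Allowable strength R_n/Ω = 101.7 / 2 = 50.9 kips.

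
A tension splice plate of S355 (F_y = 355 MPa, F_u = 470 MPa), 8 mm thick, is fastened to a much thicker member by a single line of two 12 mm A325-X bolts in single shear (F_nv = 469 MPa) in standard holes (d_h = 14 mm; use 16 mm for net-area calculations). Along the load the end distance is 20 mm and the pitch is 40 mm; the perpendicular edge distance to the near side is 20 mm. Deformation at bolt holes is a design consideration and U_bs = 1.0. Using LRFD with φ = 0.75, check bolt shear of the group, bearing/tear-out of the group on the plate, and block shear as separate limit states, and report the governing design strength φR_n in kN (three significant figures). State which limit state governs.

79.6 kN (bolt shear governs)

Bolt shear: A_b = π·12²/4 = 113.1 mm²; R_n = 469 × 113.1 × 2 × 1 / 1000 = 106.1 kN → 0.75 × 106.1 = 79.6 kN.
Bearing: edge l_c = 13, r_n = 58.66 kN; interior l_c = 26, r_n = 108.3 kN; R_n = 58.66 + 1·108.3 = 166.9 kN → 125 kN.
Block shear: A_gv = 480, A_nv = 288, A_nt = 96 mm²; R_n = min(0.6F_uA_nv, 0.6F_yA_gv) + U_bs·F_u·A_nt = 126.3 kN → 94.8 kN.
Bolt shear governs: 79.6 kN.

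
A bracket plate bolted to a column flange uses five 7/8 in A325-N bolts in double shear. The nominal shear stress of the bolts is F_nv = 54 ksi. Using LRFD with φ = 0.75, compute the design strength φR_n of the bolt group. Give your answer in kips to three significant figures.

244 kips

A_b = π × 0.875² / 4 = 0.6013 in².
R_n = F_nv · A_b · n · n_s = 54 × 0.6013 × 5 × 2 = 324.7 kips.
Design strength φR_n = 0.75 × 324.7 = 244 kips.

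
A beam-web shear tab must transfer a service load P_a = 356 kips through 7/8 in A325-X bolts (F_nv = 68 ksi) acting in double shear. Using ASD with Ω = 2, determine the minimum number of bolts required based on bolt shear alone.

A_b = π·0.875²/4 = 0.6013 in².
Per-bolt allowable strength R_n/Ω = 68 × 0.6013 × 2 / 2 = 40.89 kips.
n ≥ 356 / 40.89 = 8.706 → use 9 bolts.

9 bolts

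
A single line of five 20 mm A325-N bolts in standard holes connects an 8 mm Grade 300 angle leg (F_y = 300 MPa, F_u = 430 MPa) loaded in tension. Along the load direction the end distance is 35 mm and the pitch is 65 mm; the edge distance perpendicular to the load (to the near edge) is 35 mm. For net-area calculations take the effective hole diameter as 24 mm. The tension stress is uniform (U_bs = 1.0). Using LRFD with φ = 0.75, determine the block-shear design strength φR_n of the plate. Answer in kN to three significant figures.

349 kN

Shear plane L_v = 35 + 4·65 = 295 mm; A_gv = 295 × 8 = 2360 mm².
A_nv = (295 − 4.5·24) × 8 = 1496 mm².
A_nt = (35 − 0.5·24) × 8 = 184 mm².
0.6 F_u A_nv = 386 kN; 0.6 F_y A_gv = 424.8 kN → shear rupture governs the shear term.
R_n = 386 + 1.0 × 430 × 184 / 1000 = 465.1 kN.
Design strength φR_n = 0.75 × 465.1 = 349 kN.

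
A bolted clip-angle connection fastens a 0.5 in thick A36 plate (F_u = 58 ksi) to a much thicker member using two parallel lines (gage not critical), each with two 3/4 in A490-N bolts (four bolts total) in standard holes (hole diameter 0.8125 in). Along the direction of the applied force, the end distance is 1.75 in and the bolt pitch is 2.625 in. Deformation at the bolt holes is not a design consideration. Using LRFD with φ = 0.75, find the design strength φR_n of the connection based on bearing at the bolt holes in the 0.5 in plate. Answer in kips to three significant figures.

186 kips

Per bolt r_n = 1.5 l_c t F_u ≤ 3.0 d t F_u; upper limit = 3.0 × 0.75 × 0.5 × 58 = 65.25 kips.
Edge bolt: l_c = 1.75 − 0.8125/2 = 1.344 in → 1.5 × 1.344 × 0.5 × 58 = 58.45 → r_n = 58.45 kips.
Interior bolts: l_c = 2.625 − 0.8125 = 1.812 in → 1.5 × 1.812 × 0.5 × 58 = 78.84 → r_n = 65.25 kips.
R_n = 2 × 58.45 + 2 × 65.25 = 247.4 kips.
Design strength φR_n = 0.75 × 247.4 = 186 kips.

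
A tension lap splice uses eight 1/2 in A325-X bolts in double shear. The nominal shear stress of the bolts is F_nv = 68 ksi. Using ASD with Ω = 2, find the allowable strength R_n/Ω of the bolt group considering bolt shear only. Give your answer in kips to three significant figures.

A_b = π × 0.5² / 4 = 0.1963 in².
R_n = F_nv · A_b · n · n_s = 68 × 0.1963 × 8 × 2 = 213.6 kips.
Allowable strength R_n/Ω = 213.6 / 2 = 107 kips.

107 kips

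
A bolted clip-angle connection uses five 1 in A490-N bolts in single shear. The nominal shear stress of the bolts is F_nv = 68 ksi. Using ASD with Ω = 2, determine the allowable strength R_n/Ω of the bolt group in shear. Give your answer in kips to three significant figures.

A_b = π × 1² / 4 = 0.7854 in².
R_n = F_nv · A_b · n · n_s = 68 × 0.7854 × 5 × 1 = 267 kips.
Allowable strength R_n/Ω = 267 / 2 = 134 kips.

134 kips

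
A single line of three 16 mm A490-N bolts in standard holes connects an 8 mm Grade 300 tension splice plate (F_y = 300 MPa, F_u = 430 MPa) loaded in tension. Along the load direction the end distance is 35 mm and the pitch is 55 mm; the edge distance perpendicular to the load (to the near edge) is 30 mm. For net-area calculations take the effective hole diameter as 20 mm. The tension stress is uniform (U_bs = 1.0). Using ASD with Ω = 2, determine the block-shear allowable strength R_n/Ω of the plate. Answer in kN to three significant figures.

Shear plane L_v = 35 + 2·55 = 145 mm; A_gv = 145 × 8 = 1160 mm².
A_nv = (145 − 2.5·20) × 8 = 760 mm².
A_nt = (30 − 0.5·20) × 8 = 160 mm².
0.6 F_u A_nv = 196.1 kN; 0.6 F_y A_gv = 208.8 kN → shear rupture governs the shear term.
R_n = 196.1 + 1.0 × 430 × 160 / 1000 = 264.9 kN.
Allowable strength R_n/Ω = 264.9 / 2 = 132 kN.

132 kN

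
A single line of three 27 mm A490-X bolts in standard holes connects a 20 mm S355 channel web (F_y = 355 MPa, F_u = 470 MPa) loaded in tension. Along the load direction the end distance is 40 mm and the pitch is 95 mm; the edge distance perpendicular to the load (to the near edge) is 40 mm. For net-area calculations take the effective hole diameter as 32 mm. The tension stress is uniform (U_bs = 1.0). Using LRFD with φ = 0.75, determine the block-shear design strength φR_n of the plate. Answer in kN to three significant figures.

Shear plane L_v = 40 + 2·95 = 230 mm; A_gv = 230 × 20 = 4600 mm².
A_nv = (230 − 2.5·32) × 20 = 3000 mm².
A_nt = (40 − 0.5·32) × 20 = 480 mm².
0.6 F_u A_nv = 846 kN; 0.6 F_y A_gv = 979.8 kN → shear rupture governs the shear term.
R_n = 846 + 1.0 × 470 × 480 / 1000 = 1072 kN.
Design strength φR_n = 0.75 × 1072 = 804 kN.

804 kN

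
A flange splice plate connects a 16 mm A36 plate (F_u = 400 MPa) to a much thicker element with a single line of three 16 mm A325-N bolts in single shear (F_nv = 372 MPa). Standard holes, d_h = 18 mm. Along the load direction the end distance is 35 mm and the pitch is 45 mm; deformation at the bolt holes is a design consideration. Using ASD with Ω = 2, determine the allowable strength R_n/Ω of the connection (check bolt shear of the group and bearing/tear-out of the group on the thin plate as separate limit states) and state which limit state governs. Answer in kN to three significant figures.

Bolt shear: A_b = π·16²/4 = 201.1 mm²; R_n = 372 × 201.1 × 3 × 1 / 1000 = 224.4 kN → 224.4 / 2 = 112 kN.
Bearing (1.2 l_c t F_u ≤ 2.4 d t F_u): upper limit = 2.4·16·16·400 / 1000 = 245.8 kN.
  Edge l_c = 35 − 18/2 = 26 → r_n = 199.7 kN; interior l_c = 45 − 18 = 27 → r_n = 207.4 kN.
  R_n,bearing = 1·199.7 + 2·207.4 = 614.4 kN → 614.4 / 2 = 307 kN.
Bolt shear governs: 112 kN.

112 kN (bolt shear governs)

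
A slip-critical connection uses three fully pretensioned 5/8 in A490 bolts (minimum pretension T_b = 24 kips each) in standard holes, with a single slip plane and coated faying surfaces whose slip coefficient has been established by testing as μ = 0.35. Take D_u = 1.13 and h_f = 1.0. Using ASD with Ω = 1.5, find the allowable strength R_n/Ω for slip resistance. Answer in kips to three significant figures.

19 kips

R_n = μ · D_u · h_f · T_b · n_s · n_b = 0.35 × 1.13 × 1.0 × 24 × 1 × 3 = 28.48 kips.
Allowable strength R_n/Ω = 28.48 / 1.5 = 19 kips.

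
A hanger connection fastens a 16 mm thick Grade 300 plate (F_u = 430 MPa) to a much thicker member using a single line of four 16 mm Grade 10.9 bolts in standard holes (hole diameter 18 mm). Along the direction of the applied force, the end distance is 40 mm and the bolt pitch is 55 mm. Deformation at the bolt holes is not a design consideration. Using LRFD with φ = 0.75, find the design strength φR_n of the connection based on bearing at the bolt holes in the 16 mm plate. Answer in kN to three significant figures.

Per bolt r_n = 1.5 l_c t F_u ≤ 3.0 d t F_u; upper limit = 3.0 × 16 × 16 × 430 / 1000 = 330.2 kN.
Edge bolt: l_c = 40 − 18/2 = 31 mm → 1.5 × 31 × 16 × 430 / 1000 = 319.9 → r_n = 319.9 kN.
Interior bolts: l_c = 55 − 18 = 37 mm → 1.5 × 37 × 16 × 430 / 1000 = 381.8 → r_n = 330.2 kN.
R_n = 1 × 319.9 + 3 × 330.2 = 1311 kN.
Design strength φR_n = 0.75 × 1311 = 983 kN.

983 kN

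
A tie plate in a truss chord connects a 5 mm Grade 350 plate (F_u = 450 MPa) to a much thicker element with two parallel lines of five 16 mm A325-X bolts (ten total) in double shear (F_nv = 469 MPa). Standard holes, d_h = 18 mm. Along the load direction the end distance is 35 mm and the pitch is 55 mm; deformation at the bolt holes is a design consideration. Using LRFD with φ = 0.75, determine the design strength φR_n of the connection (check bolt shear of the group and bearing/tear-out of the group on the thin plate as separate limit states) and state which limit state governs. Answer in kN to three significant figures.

Bolt shear: A_b = π·16²/4 = 201.1 mm²; R_n = 469 × 201.1 × 10 × 2 / 1000 = 1886 kN → 0.75 × 1886 = 1410 kN.
Bearing (1.2 l_c t F_u ≤ 2.4 d t F_u): upper limit = 2.4·16·5·450 / 1000 = 86.4 kN.
  Edge l_c = 35 − 18/2 = 26 → r_n = 70.2 kN; interior l_c = 55 − 18 = 37 → r_n = 86.4 kN.
  R_n,bearing = 2·70.2 + 8·86.4 = 831.6 kN → 0.75 × 831.6 = 624 kN.
Bearing governs: 624 kN.

624 kN (bearing governs)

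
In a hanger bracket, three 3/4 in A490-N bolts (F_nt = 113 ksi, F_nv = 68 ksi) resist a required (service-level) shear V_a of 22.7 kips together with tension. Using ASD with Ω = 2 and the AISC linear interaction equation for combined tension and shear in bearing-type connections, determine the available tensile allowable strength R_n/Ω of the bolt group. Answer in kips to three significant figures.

A_b = π·0.75²/4 = 0.4418 in²; f_rv = 22.7 / (3 × 0.4418) = 17.13 ksi.
F'_nt = 1.3 F_nt − (Ω F_nt / F_nv) f_rv = 1.3·113 − (2·113/68)·17.13 = 89.98 ksi, capped at F_nt → F'_nt = 89.98 ksi.
R_n = F'_nt · A_b · n = 89.98 × 0.4418 × 3 = 119.3 kips.
Allowable strength R_n/Ω = 119.3 / 2 = 59.6 kips.

59.6 kips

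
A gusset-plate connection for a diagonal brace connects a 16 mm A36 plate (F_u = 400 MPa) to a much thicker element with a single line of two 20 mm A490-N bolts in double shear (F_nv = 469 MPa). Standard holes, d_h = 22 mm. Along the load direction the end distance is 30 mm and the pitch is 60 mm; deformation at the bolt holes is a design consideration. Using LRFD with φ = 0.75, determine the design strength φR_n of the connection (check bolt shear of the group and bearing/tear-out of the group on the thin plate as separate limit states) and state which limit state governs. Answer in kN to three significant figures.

Bolt shear: A_b = π·20²/4 = 314.2 mm²; R_n = 469 × 314.2 × 2 × 2 / 1000 = 589.4 kN → 0.75 × 589.4 = 442 kN.
Bearing (1.2 l_c t F_u ≤ 2.4 d t F_u): upper limit = 2.4·20·16·400 / 1000 = 307.2 kN.
  Edge l_c = 30 − 22/2 = 19 → r_n = 145.9 kN; interior l_c = 60 − 22 = 38 → r_n = 291.8 kN.
  R_n,bearing = 1·145.9 + 1·291.8 = 437.8 kN → 0.75 × 437.8 = 328 kN.
Bearing governs: 328 kN.

328 kN (bearing governs)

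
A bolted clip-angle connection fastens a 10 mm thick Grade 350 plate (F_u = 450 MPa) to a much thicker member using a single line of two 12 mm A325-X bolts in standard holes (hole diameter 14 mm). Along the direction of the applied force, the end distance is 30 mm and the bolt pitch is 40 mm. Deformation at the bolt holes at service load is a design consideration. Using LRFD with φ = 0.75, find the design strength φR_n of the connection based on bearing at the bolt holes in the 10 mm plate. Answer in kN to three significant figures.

Per bolt r_n = 1.2 l_c t F_u ≤ 2.4 d t F_u; upper limit = 2.4 × 12 × 10 × 450 / 1000 = 129.6 kN.
Edge bolt: l_c = 30 − 14/2 = 23 mm → 1.2 × 23 × 10 × 450 / 1000 = 124.2 → r_n = 124.2 kN.
Interior bolts: l_c = 40 − 14 = 26 mm → 1.2 × 26 × 10 × 450 / 1000 = 140.4 → r_n = 129.6 kN.
R_n = 1 × 124.2 + 1 × 129.6 = 253.8 kN.
Design strength φR_n = 0.75 × 253.8 = 190 kN.

190 kN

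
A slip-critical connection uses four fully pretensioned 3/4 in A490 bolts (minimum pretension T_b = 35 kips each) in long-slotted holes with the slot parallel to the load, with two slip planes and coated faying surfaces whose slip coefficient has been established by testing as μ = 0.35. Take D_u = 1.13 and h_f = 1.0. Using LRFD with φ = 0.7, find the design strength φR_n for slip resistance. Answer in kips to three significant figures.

R_n = μ · D_u · h_f · T_b · n_s · n_b = 0.35 × 1.13 × 1.0 × 35 × 2 × 4 = 110.7 kips.
Design strength φR_n = 0.7 × 110.7 = 77.5 kips.

77.5 kips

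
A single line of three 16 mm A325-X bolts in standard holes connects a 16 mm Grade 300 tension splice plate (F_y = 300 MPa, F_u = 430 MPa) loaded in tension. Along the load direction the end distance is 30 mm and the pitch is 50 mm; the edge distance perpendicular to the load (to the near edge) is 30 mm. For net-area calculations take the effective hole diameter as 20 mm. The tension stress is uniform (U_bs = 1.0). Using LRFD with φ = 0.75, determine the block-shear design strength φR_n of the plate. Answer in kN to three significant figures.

351 kN

Shear plane L_v = 30 + 2·50 = 130 mm; A_gv = 130 × 16 = 2080 mm².
A_nv = (130 − 2.5·20) × 16 = 1280 mm².
A_nt = (30 − 0.5·20) × 16 = 320 mm².
0.6 F_u A_nv = 330.2 kN; 0.6 F_y A_gv = 374.4 kN → shear rupture governs the shear term.
R_n = 330.2 + 1.0 × 430 × 320 / 1000 = 467.8 kN.
Design strength φR_n = 0.75 × 467.8 = 351 kN.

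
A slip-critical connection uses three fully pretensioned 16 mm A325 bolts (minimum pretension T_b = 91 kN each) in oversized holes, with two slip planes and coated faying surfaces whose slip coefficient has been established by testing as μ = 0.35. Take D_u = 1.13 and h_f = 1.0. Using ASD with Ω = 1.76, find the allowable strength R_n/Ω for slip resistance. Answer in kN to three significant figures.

R_n = μ · D_u · h_f · T_b · n_s · n_b = 0.35 × 1.13 × 1.0 × 91 × 2 × 3 = 215.9 kN.
Allowable strength R_n/Ω = 215.9 / 1.76 = 123 kN.

123 kN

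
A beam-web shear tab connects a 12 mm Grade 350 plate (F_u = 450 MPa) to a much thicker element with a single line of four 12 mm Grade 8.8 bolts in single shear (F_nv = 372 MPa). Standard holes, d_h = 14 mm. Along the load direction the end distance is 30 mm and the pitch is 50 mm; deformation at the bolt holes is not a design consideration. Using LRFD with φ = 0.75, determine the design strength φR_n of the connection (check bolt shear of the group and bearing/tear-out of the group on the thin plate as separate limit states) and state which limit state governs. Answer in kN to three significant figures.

126 kN (bolt shear governs)

Bolt shear: A_b = π·12²/4 = 113.1 mm²; R_n = 372 × 113.1 × 4 × 1 / 1000 = 168.3 kN → 0.75 × 168.3 = 126 kN.
Bearing (1.5 l_c t F_u ≤ 3.0 d t F_u): upper limit = 3.0·12·12·450 / 1000 = 194.4 kN.
  Edge l_c = 30 − 14/2 = 23 → r_n = 186.3 kN; interior l_c = 50 − 14 = 36 → r_n = 194.4 kN.
  R_n,bearing = 1·186.3 + 3·194.4 = 769.5 kN → 0.75 × 769.5 = 577 kN.
Bolt shear governs: 126 kN.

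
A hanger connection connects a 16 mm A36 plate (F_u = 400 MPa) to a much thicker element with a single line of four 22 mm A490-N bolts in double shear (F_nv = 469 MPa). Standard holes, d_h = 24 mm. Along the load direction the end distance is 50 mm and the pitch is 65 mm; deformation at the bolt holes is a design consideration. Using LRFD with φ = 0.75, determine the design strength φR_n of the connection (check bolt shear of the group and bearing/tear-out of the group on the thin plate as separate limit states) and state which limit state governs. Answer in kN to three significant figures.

927 kN (bearing governs)

Bolt shear: A_b = π·22²/4 = 380.1 mm²; R_n = 469 × 380.1 × 4 × 2 / 1000 = 1426 kN → 0.75 × 1426 = 1070 kN.
Bearing (1.2 l_c t F_u ≤ 2.4 d t F_u): upper limit = 2.4·22·16·400 / 1000 = 337.9 kN.
  Edge l_c = 50 − 24/2 = 38 → r_n = 291.8 kN; interior l_c = 65 − 24 = 41 → r_n = 314.9 kN.
  R_n,bearing = 1·291.8 + 3·314.9 = 1236 kN → 0.75 × 1236 = 927 kN.
Bearing governs: 927 kN.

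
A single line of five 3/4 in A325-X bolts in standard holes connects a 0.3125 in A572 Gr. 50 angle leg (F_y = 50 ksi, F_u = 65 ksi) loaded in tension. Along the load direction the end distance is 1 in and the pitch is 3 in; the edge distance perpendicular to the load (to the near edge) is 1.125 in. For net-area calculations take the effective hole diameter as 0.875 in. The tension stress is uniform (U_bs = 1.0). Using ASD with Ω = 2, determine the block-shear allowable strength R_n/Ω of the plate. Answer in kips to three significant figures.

62.2 kips

Shear plane L_v = 1 + 4·3 = 13 in; A_gv = 13 × 0.3125 = 4.062 in².
A_nv = (13 − 4.5·0.875) × 0.3125 = 2.832 in².
A_nt = (1.125 − 0.5·0.875) × 0.3125 = 0.2148 in².
0.6 F_u A_nv = 110.4 kips; 0.6 F_y A_gv = 121.9 kips → shear rupture governs the shear term.
R_n = 110.4 + 1.0 × 65 × 0.2148 = 124.4 kips.
Allowable strength R_n/Ω = 124.4 / 2 = 62.2 kips.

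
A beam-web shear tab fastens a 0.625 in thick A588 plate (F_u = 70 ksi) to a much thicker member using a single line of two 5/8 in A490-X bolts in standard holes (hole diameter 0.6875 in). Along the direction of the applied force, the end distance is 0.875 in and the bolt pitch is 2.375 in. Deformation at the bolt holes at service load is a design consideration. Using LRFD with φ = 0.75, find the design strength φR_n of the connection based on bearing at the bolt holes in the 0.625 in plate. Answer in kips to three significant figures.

Per bolt r_n = 1.2 l_c t F_u ≤ 2.4 d t F_u; upper limit = 2.4 × 0.625 × 0.625 × 70 = 65.62 kips.
Edge bolt: l_c = 0.875 − 0.6875/2 = 0.5312 in → 1.2 × 0.5312 × 0.625 × 70 = 27.89 → r_n = 27.89 kips.
Interior bolts: l_c = 2.375 − 0.6875 = 1.688 in → 1.2 × 1.688 × 0.625 × 70 = 88.59 → r_n = 65.62 kips.
R_n = 1 × 27.89 + 1 × 65.62 = 93.52 kips.
Design strength φR_n = 0.75 × 93.52 = 70.1 kips.

70.1 kips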